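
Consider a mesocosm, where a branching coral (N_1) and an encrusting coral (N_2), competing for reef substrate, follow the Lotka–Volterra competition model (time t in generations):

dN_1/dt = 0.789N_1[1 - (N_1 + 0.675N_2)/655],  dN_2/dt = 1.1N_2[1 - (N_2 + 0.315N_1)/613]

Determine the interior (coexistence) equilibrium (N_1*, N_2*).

N_1* ≈ 306, N_2* ≈ 516

Setting both brackets to zero gives the nullclines N_1 + 0.675N_2 = 655 and 0.315N_1 + N_2 = 613.
Substituting N_2 = 613 - 0.315N_1 into the first: N_1(1 - 0.675·0.315) = 655 - 0.675·613.
So N_1* = 241/0.787 = 306, and then N_2* = 613 - 0.315·306 = 516.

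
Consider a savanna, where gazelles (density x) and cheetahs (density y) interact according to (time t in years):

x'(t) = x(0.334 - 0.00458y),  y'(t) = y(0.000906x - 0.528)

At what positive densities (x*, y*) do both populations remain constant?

x* ≈ 583, y* ≈ 72.9

Set dy/dt = 0 with y > 0: 0.000906x - 0.528 = 0, so x* = 0.528/0.000906 = 583.
Set dx/dt = 0 with x > 0: 0.334 - 0.00458y = 0, so y* = 0.334/0.00458 = 72.9.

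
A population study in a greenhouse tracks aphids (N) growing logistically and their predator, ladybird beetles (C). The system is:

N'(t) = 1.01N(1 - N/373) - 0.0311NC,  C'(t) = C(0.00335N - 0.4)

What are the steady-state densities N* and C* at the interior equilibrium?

From dC/dt = 0 with C > 0: 0.00335N* = 0.4, so N* = 119.
Substitute into dN/dt = 0: 1.01(1 - 119/373) = 0.0311C*.
The bracket is 0.68, giving C* = 0.687/0.0311 = 22.1.

N* ≈ 119, C* ≈ 22.1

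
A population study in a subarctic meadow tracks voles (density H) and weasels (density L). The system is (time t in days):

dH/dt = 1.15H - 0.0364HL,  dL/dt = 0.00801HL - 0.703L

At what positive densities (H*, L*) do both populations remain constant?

H* ≈ 87.8, L* ≈ 31.6

Set dL/dt = 0 with L > 0: 0.00801H - 0.703 = 0, so H* = 0.703/0.00801 = 87.8.
Set dH/dt = 0 with H > 0: 1.15 - 0.0364L = 0, so L* = 1.15/0.0364 = 31.6.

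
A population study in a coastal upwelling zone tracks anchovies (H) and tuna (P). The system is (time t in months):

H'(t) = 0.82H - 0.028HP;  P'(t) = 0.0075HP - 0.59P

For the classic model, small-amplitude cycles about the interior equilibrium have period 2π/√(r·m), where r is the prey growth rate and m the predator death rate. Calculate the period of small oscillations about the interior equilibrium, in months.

T ≈ 9.03 months

Here r = 0.82 and m = 0.59, so r·m = 0.484.
ω = √0.484 = 0.696 per month, hence T = 2π/ω ≈ 9.03 months.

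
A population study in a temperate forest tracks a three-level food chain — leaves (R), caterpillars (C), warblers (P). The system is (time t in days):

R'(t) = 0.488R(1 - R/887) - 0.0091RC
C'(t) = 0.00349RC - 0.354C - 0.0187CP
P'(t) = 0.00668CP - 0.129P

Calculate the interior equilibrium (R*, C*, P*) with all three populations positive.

R* ≈ 568, C* ≈ 19.3, P* ≈ 87

From dP/dt = 0: 0.00668C* = 0.129, so C* = 19.3.
From dR/dt = 0: 0.488(1 - R*/887) = 0.0091·19.3, giving R* = 887·(1 - 0.36) = 568.
From dC/dt = 0: 0.00349·568 - 0.354 = 0.0187P*, so P* = 1.63/0.0187 = 87.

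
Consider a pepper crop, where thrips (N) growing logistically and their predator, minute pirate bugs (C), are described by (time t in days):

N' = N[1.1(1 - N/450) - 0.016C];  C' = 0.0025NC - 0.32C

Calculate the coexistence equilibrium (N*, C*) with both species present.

N* ≈ 128, C* ≈ 49.2

From dC/dt = 0 with C > 0: 0.0025N* = 0.32, so N* = 128.
Substitute into dN/dt = 0: 1.1(1 - 128/450) = 0.016C*.
The bracket is 0.716, giving C* = 0.787/0.016 = 49.2.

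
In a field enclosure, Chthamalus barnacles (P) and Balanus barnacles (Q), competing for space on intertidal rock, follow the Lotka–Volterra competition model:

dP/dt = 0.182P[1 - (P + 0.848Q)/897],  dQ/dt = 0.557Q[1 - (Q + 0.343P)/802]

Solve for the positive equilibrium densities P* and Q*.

P* ≈ 306, Q* ≈ 697

Setting both brackets to zero gives the nullclines P + 0.848Q = 897 and 0.343P + Q = 802.
Substituting Q = 802 - 0.343P into the first: P(1 - 0.848·0.343) = 897 - 0.848·802.
So P* = 217/0.709 = 306, and then Q* = 802 - 0.343·306 = 697.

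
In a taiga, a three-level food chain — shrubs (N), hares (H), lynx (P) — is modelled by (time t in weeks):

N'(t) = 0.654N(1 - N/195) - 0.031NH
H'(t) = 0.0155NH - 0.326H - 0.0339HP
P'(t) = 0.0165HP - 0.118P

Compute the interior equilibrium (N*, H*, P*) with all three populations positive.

N* ≈ 129, H* ≈ 7.15, P* ≈ 49.3

From dP/dt = 0: 0.0165H* = 0.118, so H* = 7.15.
From dN/dt = 0: 0.654(1 - N*/195) = 0.031·7.15, giving N* = 195·(1 - 0.339) = 129.
From dH/dt = 0: 0.0155·129 - 0.326 = 0.0339P*, so P* = 1.67/0.0339 = 49.3.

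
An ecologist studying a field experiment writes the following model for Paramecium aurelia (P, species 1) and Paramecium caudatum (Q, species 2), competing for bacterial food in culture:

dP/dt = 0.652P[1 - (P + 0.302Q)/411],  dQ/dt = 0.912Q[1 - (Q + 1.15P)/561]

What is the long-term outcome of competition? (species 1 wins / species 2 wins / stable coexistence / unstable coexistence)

Compare the nullcline intercepts: K1/α12 = 411/0.302 = 1360 > K2 = 561; K2/α21 = 561/1.15 = 488 > K1 = 411.
Since both inequalities hold, each species can invade when rare, so the interior equilibrium is stable.

stable coexistence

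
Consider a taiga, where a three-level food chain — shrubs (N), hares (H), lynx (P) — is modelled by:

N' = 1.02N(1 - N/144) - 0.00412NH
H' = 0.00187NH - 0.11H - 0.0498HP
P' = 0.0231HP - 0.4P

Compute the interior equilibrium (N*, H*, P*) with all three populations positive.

N* ≈ 134, H* ≈ 17.3, P* ≈ 2.82

From dP/dt = 0: 0.0231H* = 0.4, so H* = 17.3.
From dN/dt = 0: 1.02(1 - N*/144) = 0.00412·17.3, giving N* = 144·(1 - 0.0699) = 134.
From dH/dt = 0: 0.00187·134 - 0.11 = 0.0498P*, so P* = 0.14/0.0498 = 2.82.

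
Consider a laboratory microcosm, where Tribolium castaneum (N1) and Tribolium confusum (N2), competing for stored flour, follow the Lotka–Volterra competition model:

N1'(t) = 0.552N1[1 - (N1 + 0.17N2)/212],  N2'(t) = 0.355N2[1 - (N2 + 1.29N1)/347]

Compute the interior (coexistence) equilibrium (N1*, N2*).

N1* ≈ 196, N2* ≈ 94.2

Setting both brackets to zero gives the nullclines N1 + 0.17N2 = 212 and 1.29N1 + N2 = 347.
Substituting N2 = 347 - 1.29N1 into the first: N1(1 - 0.17·1.29) = 212 - 0.17·347.
So N1* = 153/0.781 = 196, and then N2* = 347 - 1.29·196 = 94.2.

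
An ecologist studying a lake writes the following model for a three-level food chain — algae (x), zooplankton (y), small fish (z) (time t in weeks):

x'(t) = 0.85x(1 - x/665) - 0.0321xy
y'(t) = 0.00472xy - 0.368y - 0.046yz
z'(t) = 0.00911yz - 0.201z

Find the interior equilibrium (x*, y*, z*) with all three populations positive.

x* ≈ 111, y* ≈ 22.1, z* ≈ 3.38

From dz/dt = 0: 0.00911y* = 0.201, so y* = 22.1.
From dx/dt = 0: 0.85(1 - x*/665) = 0.0321·22.1, giving x* = 665·(1 - 0.833) = 111.
From dy/dt = 0: 0.00472·111 - 0.368 = 0.046z*, so z* = 0.155/0.046 = 3.38.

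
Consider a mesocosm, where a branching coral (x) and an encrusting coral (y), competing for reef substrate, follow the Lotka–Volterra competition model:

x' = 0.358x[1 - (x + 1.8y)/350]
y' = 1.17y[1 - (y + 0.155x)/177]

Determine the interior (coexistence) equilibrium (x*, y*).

x* ≈ 43.6, y* ≈ 170

Setting both brackets to zero gives the nullclines x + 1.8y = 350 and 0.155x + y = 177.
Substituting y = 177 - 0.155x into the first: x(1 - 1.8·0.155) = 350 - 1.8·177.
So x* = 31.4/0.721 = 43.6, and then y* = 177 - 0.155·43.6 = 170.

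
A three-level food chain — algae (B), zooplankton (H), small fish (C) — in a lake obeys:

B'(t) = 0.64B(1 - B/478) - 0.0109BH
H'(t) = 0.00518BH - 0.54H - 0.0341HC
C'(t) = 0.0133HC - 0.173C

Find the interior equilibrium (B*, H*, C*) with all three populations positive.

From dC/dt = 0: 0.0133H* = 0.173, so H* = 13.
From dB/dt = 0: 0.64(1 - B*/478) = 0.0109·13, giving B* = 478·(1 - 0.222) = 372.
From dH/dt = 0: 0.00518·372 - 0.54 = 0.0341C*, so C* = 1.39/0.0341 = 40.7.

B* ≈ 372, H* ≈ 13, C* ≈ 40.7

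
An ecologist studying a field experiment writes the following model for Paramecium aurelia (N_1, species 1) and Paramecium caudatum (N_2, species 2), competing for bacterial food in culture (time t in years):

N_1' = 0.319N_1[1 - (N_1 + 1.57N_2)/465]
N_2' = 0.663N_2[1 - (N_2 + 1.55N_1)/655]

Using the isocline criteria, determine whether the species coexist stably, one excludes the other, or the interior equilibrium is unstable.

unstable coexistence (outcome depends on initial conditions)

Compare the nullcline intercepts: K1/α12 = 465/1.57 = 296 < K2 = 655; K2/α21 = 655/1.55 = 423 < K1 = 465.
Since both are reversed, neither can invade when rare; the interior point is a saddle.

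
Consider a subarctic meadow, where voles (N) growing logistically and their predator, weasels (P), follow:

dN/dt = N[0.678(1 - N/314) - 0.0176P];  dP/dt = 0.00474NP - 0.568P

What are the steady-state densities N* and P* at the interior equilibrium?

N* ≈ 120, P* ≈ 23.8

From dP/dt = 0 with P > 0: 0.00474N* = 0.568, so N* = 120.
Substitute into dN/dt = 0: 0.678(1 - 120/314) = 0.0176P*.
The bracket is 0.618, giving P* = 0.419/0.0176 = 23.8.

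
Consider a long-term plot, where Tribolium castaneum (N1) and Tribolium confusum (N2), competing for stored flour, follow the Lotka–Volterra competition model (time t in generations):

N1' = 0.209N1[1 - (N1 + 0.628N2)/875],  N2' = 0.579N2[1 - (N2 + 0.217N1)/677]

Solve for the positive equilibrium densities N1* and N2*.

Setting both brackets to zero gives the nullclines N1 + 0.628N2 = 875 and 0.217N1 + N2 = 677.
Substituting N2 = 677 - 0.217N1 into the first: N1(1 - 0.628·0.217) = 875 - 0.628·677.
So N1* = 450/0.864 = 521, and then N2* = 677 - 0.217·521 = 564.

N1* ≈ 521, N2* ≈ 564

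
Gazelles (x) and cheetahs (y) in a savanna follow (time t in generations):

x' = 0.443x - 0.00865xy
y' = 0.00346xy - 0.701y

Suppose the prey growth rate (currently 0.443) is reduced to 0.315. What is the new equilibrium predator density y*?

At the interior fixed point, setting dx/dt = 0 with x > 0 fixes y* = (prey growth rate)/(xy coefficient) — independent of the other coefficients.
With the change, y* = 0.315/0.00865 = 36.4; it falls from 51.2.

y* ≈ 36.4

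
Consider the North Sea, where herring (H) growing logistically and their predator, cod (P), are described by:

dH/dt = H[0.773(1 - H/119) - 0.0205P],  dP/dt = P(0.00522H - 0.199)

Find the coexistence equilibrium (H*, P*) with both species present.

H* ≈ 38.1, P* ≈ 25.6

From dP/dt = 0 with P > 0: 0.00522H* = 0.199, so H* = 38.1.
Substitute into dH/dt = 0: 0.773(1 - 38.1/119) = 0.0205P*.
The bracket is 0.68, giving P* = 0.525/0.0205 = 25.6.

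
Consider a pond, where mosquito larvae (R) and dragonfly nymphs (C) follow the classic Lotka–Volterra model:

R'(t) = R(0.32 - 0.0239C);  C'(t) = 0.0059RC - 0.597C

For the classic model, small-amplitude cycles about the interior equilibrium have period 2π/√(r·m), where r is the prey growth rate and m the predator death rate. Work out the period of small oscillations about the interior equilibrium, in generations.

T ≈ 14.4 generations

Here r = 0.32 and m = 0.597, so r·m = 0.191.
ω = √0.191 = 0.437 per generation, hence T = 2π/ω ≈ 14.4 generations.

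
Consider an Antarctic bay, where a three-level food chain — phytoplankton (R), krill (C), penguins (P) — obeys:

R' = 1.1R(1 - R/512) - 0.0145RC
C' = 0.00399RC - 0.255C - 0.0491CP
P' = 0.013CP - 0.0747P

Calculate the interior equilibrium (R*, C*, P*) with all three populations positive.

R* ≈ 473, C* ≈ 5.75, P* ≈ 33.3

From dP/dt = 0: 0.013C* = 0.0747, so C* = 5.75.
From dR/dt = 0: 1.1(1 - R*/512) = 0.0145·5.75, giving R* = 512·(1 - 0.0757) = 473.
From dC/dt = 0: 0.00399·473 - 0.255 = 0.0491P*, so P* = 1.63/0.0491 = 33.3.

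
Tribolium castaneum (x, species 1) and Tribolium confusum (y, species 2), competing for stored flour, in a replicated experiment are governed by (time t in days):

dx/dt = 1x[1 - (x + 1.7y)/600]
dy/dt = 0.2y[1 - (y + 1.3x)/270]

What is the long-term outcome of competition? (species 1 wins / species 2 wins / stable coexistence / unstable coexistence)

species 1 excludes species 2

Compare the nullcline intercepts: K1/α12 = 600/1.7 = 353 > K2 = 270; K2/α21 = 270/1.3 = 208 < K1 = 600.
Since the inequalities point opposite ways, species 1 can invade but species 2 cannot.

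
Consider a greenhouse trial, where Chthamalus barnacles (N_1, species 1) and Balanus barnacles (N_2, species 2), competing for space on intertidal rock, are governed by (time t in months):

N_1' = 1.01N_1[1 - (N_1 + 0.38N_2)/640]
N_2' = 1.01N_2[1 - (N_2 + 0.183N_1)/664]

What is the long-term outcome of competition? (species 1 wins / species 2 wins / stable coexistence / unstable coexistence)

Compare the nullcline intercepts: K1/α12 = 640/0.38 = 1680 > K2 = 664; K2/α21 = 664/0.183 = 3630 > K1 = 640.
Since both inequalities hold, each species can invade when rare, so the interior equilibrium is stable.

stable coexistence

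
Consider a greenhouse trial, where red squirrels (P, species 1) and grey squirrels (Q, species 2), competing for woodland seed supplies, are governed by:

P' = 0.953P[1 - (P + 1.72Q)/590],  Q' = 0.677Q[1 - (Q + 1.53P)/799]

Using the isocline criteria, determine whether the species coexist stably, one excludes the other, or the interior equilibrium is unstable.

unstable coexistence (outcome depends on initial conditions)

Compare the nullcline intercepts: K1/α12 = 590/1.72 = 343 < K2 = 799; K2/α21 = 799/1.53 = 522 < K1 = 590.
Since both are reversed, neither can invade when rare; the interior point is a saddle.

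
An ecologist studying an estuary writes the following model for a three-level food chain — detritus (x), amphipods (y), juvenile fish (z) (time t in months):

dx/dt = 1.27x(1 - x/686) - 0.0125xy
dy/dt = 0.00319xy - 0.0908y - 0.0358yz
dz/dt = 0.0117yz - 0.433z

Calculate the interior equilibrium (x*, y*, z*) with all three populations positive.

From dz/dt = 0: 0.0117y* = 0.433, so y* = 37.
From dx/dt = 0: 1.27(1 - x*/686) = 0.0125·37, giving x* = 686·(1 - 0.364) = 436.
From dy/dt = 0: 0.00319·436 - 0.0908 = 0.0358z*, so z* = 1.3/0.0358 = 36.3.

x* ≈ 436, y* ≈ 37, z* ≈ 36.3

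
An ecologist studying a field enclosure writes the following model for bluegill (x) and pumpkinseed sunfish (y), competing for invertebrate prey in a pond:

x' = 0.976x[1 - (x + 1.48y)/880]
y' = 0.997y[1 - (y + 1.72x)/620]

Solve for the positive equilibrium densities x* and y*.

x* ≈ 24.3, y* ≈ 578

Setting both brackets to zero gives the nullclines x + 1.48y = 880 and 1.72x + y = 620.
Substituting y = 620 - 1.72x into the first: x(1 - 1.48·1.72) = 880 - 1.48·620.
So x* = -37.6/-1.55 = 24.3, and then y* = 620 - 1.72·24.3 = 578.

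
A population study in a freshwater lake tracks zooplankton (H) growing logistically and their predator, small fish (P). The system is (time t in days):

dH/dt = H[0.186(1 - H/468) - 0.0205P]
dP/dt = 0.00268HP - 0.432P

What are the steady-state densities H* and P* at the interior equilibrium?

H* ≈ 161, P* ≈ 5.95

From dP/dt = 0 with P > 0: 0.00268H* = 0.432, so H* = 161.
Substitute into dH/dt = 0: 0.186(1 - 161/468) = 0.0205P*.
The bracket is 0.656, giving P* = 0.122/0.0205 = 5.95.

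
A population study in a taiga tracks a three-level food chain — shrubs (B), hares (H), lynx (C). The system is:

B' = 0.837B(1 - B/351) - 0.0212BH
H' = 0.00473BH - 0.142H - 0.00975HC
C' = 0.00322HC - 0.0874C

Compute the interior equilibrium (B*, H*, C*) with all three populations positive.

B* ≈ 110, H* ≈ 27.1, C* ≈ 38.7

From dC/dt = 0: 0.00322H* = 0.0874, so H* = 27.1.
From dB/dt = 0: 0.837(1 - B*/351) = 0.0212·27.1, giving B* = 351·(1 - 0.687) = 110.
From dH/dt = 0: 0.00473·110 - 0.142 = 0.00975C*, so C* = 0.377/0.00975 = 38.7.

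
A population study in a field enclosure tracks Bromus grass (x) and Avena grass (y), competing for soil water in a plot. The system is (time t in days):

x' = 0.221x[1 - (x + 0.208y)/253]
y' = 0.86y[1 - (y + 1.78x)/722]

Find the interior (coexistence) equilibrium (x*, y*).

x* ≈ 163, y* ≈ 431

Setting both brackets to zero gives the nullclines x + 0.208y = 253 and 1.78x + y = 722.
Substituting y = 722 - 1.78x into the first: x(1 - 0.208·1.78) = 253 - 0.208·722.
So x* = 103/0.63 = 163, and then y* = 722 - 1.78·163 = 431.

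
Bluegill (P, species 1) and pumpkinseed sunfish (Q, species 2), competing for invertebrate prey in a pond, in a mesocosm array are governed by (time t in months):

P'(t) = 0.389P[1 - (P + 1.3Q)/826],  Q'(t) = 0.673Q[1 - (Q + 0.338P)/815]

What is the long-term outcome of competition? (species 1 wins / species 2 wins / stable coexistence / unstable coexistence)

species 2 excludes species 1

Compare the nullcline intercepts: K1/α12 = 826/1.3 = 635 < K2 = 815; K2/α21 = 815/0.338 = 2410 > K1 = 826.
Since the inequalities point opposite ways, species 2 can invade but species 1 cannot.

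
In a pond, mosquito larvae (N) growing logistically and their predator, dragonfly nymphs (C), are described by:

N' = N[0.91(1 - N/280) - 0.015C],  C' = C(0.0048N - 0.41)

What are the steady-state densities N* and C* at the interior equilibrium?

N* ≈ 85.4, C* ≈ 42.2

From dC/dt = 0 with C > 0: 0.0048N* = 0.41, so N* = 85.4.
Substitute into dN/dt = 0: 0.91(1 - 85.4/280) = 0.015C*.
The bracket is 0.695, giving C* = 0.632/0.015 = 42.2.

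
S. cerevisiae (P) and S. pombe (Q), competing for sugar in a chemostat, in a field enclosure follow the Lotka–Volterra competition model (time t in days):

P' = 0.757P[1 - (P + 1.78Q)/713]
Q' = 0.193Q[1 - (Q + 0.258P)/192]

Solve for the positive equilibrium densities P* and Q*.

P* ≈ 687, Q* ≈ 14.9

Setting both brackets to zero gives the nullclines P + 1.78Q = 713 and 0.258P + Q = 192.
Substituting Q = 192 - 0.258P into the first: P(1 - 1.78·0.258) = 713 - 1.78·192.
So P* = 371/0.541 = 687, and then Q* = 192 - 0.258·687 = 14.9.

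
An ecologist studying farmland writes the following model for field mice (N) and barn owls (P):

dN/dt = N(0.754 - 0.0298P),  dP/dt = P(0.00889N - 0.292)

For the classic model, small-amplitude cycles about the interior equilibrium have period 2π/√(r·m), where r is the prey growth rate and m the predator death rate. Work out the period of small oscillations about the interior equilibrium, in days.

Here r = 0.754 and m = 0.292, so r·m = 0.22.
ω = √0.22 = 0.469 per day, hence T = 2π/ω ≈ 13.4 days.

T ≈ 13.4 days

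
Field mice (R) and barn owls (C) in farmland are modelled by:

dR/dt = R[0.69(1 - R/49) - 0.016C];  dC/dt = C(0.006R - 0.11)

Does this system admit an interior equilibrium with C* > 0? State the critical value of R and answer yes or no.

The predator equation gives dC/dt > 0 only when R > 0.11/0.006 = 18.3.
Without the predator, R → K = 49. Since 49 > 18.3, the predator can invade and persist.

Threshold R = 18.3; K > 18.3, so yes, the predator persists.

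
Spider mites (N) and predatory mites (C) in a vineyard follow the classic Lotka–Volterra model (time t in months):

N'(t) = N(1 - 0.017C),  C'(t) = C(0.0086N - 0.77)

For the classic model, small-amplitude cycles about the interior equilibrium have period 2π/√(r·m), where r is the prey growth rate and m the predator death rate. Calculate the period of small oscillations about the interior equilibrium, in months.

Here r = 1 and m = 0.77, so r·m = 0.77.
ω = √0.77 = 0.877 per month, hence T = 2π/ω ≈ 7.16 months.

T ≈ 7.16 months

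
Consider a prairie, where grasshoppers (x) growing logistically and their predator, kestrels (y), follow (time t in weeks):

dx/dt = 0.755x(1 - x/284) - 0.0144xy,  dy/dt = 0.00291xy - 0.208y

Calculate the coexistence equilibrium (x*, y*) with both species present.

x* ≈ 71.5, y* ≈ 39.2

From dy/dt = 0 with y > 0: 0.00291x* = 0.208, so x* = 71.5.
Substitute into dx/dt = 0: 0.755(1 - 71.5/284) = 0.0144y*.
The bracket is 0.748, giving y* = 0.565/0.0144 = 39.2.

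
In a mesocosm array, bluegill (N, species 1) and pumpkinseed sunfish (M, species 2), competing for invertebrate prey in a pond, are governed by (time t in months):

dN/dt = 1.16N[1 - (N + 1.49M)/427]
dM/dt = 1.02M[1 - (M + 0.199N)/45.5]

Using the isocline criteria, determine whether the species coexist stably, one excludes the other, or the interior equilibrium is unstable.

Compare the nullcline intercepts: K1/α12 = 427/1.49 = 287 > K2 = 45.5; K2/α21 = 45.5/0.199 = 229 < K1 = 427.
Since the inequalities point opposite ways, species 1 can invade but species 2 cannot.

species 1 excludes species 2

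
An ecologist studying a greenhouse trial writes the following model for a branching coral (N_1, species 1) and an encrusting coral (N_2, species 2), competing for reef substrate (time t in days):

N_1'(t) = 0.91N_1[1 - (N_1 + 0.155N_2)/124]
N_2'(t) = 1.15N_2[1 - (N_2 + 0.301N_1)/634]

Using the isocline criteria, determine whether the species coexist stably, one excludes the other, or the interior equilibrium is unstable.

Compare the nullcline intercepts: K1/α12 = 124/0.155 = 800 > K2 = 634; K2/α21 = 634/0.301 = 2110 > K1 = 124.
Since both inequalities hold, each species can invade when rare, so the interior equilibrium is stable.

stable coexistence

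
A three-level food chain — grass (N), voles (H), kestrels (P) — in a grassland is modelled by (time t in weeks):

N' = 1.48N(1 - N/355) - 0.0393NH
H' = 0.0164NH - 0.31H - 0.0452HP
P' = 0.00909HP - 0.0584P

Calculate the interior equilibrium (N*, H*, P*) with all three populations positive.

From dP/dt = 0: 0.00909H* = 0.0584, so H* = 6.42.
From dN/dt = 0: 1.48(1 - N*/355) = 0.0393·6.42, giving N* = 355·(1 - 0.171) = 294.
From dH/dt = 0: 0.0164·294 - 0.31 = 0.0452P*, so P* = 4.52/0.0452 = 100.

N* ≈ 294, H* ≈ 6.42, P* ≈ 100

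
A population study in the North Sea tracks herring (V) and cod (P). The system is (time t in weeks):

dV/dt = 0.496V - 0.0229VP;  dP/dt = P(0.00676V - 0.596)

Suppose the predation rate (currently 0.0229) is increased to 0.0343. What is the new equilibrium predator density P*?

At the interior fixed point, setting dV/dt = 0 with V > 0 fixes P* = (prey growth rate)/(VP coefficient) — independent of the other coefficients.
With the change, P* = 0.496/0.0343 = 14.5; it falls from 21.7.

P* ≈ 14.5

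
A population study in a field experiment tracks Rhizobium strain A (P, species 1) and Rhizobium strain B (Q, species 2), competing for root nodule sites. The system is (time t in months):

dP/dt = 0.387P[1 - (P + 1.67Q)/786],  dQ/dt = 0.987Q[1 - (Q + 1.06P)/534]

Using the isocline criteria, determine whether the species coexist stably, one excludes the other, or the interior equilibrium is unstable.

Compare the nullcline intercepts: K1/α12 = 786/1.67 = 471 < K2 = 534; K2/α21 = 534/1.06 = 504 < K1 = 786.
Since both are reversed, neither can invade when rare; the interior point is a saddle.

unstable coexistence (outcome depends on initial conditions)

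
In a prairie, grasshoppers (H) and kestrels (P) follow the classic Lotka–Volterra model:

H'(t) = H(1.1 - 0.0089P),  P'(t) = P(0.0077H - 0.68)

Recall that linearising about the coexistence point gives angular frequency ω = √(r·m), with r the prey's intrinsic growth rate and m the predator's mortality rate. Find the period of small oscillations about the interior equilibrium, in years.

Here r = 1.1 and m = 0.68, so r·m = 0.748.
ω = √0.748 = 0.865 per year, hence T = 2π/ω ≈ 7.26 years.

T ≈ 7.26 years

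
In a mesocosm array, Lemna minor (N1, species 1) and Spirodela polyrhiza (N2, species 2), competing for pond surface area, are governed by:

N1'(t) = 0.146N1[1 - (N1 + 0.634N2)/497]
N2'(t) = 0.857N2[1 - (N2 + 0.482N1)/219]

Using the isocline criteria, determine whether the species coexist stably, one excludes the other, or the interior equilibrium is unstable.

species 1 excludes species 2

Compare the nullcline intercepts: K1/α12 = 497/0.634 = 784 > K2 = 219; K2/α21 = 219/0.482 = 454 < K1 = 497.
Since the inequalities point opposite ways, species 1 can invade but species 2 cannot.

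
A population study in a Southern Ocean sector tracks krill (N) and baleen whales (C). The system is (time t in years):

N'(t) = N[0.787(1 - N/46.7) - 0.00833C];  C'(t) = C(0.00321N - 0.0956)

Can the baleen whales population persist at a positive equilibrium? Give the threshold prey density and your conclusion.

The predator equation gives dC/dt > 0 only when N > 0.0956/0.00321 = 29.8.
Without the predator, N → K = 46.7. Since 46.7 > 29.8, the predator can invade and persist.

Threshold N = 29.8; K > 29.8, so yes, the predator persists.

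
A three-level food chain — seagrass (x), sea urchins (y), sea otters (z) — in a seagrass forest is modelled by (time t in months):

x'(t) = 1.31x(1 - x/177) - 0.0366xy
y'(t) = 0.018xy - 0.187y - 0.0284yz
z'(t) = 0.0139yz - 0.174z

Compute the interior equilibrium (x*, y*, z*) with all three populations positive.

x* ≈ 115, y* ≈ 12.5, z* ≈ 66.4

From dz/dt = 0: 0.0139y* = 0.174, so y* = 12.5.
From dx/dt = 0: 1.31(1 - x*/177) = 0.0366·12.5, giving x* = 177·(1 - 0.35) = 115.
From dy/dt = 0: 0.018·115 - 0.187 = 0.0284z*, so z* = 1.88/0.0284 = 66.4.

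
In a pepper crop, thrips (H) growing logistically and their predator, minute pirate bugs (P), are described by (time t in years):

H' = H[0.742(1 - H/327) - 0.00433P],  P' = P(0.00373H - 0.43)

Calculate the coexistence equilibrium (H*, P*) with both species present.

From dP/dt = 0 with P > 0: 0.00373H* = 0.43, so H* = 115.
Substitute into dH/dt = 0: 0.742(1 - 115/327) = 0.00433P*.
The bracket is 0.647, giving P* = 0.48/0.00433 = 111.

H* ≈ 115, P* ≈ 111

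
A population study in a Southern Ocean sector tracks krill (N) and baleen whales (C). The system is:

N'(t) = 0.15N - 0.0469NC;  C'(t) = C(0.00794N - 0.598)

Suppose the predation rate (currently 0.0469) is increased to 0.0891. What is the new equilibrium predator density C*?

At the interior fixed point, setting dN/dt = 0 with N > 0 fixes C* = (prey growth rate)/(NC coefficient) — independent of the other coefficients.
With the change, C* = 0.15/0.0891 = 1.68; it falls from 3.2.

C* ≈ 1.68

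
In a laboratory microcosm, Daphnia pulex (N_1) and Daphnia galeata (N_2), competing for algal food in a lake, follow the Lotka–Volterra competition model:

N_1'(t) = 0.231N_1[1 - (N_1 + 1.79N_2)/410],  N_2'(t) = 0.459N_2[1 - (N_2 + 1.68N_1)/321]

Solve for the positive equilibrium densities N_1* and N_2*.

N_1* ≈ 82, N_2* ≈ 183

Setting both brackets to zero gives the nullclines N_1 + 1.79N_2 = 410 and 1.68N_1 + N_2 = 321.
Substituting N_2 = 321 - 1.68N_1 into the first: N_1(1 - 1.79·1.68) = 410 - 1.79·321.
So N_1* = -165/-2.01 = 82, and then N_2* = 321 - 1.68·82 = 183.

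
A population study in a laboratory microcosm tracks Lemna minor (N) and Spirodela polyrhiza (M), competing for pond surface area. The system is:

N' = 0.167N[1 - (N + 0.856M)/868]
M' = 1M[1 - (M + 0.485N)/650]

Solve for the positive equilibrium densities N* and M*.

Setting both brackets to zero gives the nullclines N + 0.856M = 868 and 0.485N + M = 650.
Substituting M = 650 - 0.485N into the first: N(1 - 0.856·0.485) = 868 - 0.856·650.
So N* = 312/0.585 = 533, and then M* = 650 - 0.485·533 = 392.

N* ≈ 533, M* ≈ 392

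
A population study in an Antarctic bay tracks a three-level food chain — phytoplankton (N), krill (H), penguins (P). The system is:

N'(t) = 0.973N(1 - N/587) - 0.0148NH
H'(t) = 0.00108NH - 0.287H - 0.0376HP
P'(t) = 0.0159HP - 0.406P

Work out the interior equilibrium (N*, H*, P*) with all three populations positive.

N* ≈ 359, H* ≈ 25.5, P* ≈ 2.68

From dP/dt = 0: 0.0159H* = 0.406, so H* = 25.5.
From dN/dt = 0: 0.973(1 - N*/587) = 0.0148·25.5, giving N* = 587·(1 - 0.388) = 359.
From dH/dt = 0: 0.00108·359 - 0.287 = 0.0376P*, so P* = 0.101/0.0376 = 2.68.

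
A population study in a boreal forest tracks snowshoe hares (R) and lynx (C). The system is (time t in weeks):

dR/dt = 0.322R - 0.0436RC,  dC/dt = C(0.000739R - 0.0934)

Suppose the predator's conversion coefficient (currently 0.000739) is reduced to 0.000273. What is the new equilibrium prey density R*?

R* ≈ 342

At the interior fixed point, setting dC/dt = 0 with C > 0 fixes R* = (predator death rate)/(RC coefficient) — independent of the other coefficients.
With the change, R* = 0.0934/0.000273 = 342; it rises from 126.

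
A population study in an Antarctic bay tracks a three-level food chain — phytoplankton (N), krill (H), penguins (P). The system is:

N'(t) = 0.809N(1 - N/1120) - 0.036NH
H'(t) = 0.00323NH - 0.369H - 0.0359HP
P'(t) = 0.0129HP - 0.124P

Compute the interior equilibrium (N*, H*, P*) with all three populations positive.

From dP/dt = 0: 0.0129H* = 0.124, so H* = 9.61.
From dN/dt = 0: 0.809(1 - N*/1120) = 0.036·9.61, giving N* = 1120·(1 - 0.428) = 641.
From dH/dt = 0: 0.00323·641 - 0.369 = 0.0359P*, so P* = 1.7/0.0359 = 47.4.

N* ≈ 641, H* ≈ 9.61, P* ≈ 47.4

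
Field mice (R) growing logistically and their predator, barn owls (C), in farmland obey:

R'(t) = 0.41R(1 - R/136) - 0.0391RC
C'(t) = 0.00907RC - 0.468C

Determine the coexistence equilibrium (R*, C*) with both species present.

From dC/dt = 0 with C > 0: 0.00907R* = 0.468, so R* = 51.6.
Substitute into dR/dt = 0: 0.41(1 - 51.6/136) = 0.0391C*.
The bracket is 0.621, giving C* = 0.254/0.0391 = 6.51.

R* ≈ 51.6, C* ≈ 6.51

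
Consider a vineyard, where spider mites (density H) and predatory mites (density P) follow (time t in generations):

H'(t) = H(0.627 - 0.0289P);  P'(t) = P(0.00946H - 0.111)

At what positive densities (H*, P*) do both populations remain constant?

Set dP/dt = 0 with P > 0: 0.00946H - 0.111 = 0, so H* = 0.111/0.00946 = 11.7.
Set dH/dt = 0 with H > 0: 0.627 - 0.0289P = 0, so P* = 0.627/0.0289 = 21.7.

H* ≈ 11.7, P* ≈ 21.7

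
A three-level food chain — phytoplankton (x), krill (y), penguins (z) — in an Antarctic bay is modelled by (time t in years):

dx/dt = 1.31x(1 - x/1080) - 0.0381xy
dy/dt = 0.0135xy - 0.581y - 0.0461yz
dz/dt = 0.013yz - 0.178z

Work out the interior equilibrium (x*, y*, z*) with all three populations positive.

From dz/dt = 0: 0.013y* = 0.178, so y* = 13.7.
From dx/dt = 0: 1.31(1 - x*/1080) = 0.0381·13.7, giving x* = 1080·(1 - 0.398) = 650.
From dy/dt = 0: 0.0135·650 - 0.581 = 0.0461z*, so z* = 8.19/0.0461 = 178.

x* ≈ 650, y* ≈ 13.7, z* ≈ 178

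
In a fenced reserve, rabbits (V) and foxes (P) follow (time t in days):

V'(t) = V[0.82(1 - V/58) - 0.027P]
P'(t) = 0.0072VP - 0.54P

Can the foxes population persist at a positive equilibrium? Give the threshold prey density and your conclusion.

Threshold V = 75; K < 75, so no, the predator goes extinct.

The predator equation gives dP/dt > 0 only when V > 0.54/0.0072 = 75.
Without the predator, V → K = 58. Since 58 < 75, the predator cannot invade.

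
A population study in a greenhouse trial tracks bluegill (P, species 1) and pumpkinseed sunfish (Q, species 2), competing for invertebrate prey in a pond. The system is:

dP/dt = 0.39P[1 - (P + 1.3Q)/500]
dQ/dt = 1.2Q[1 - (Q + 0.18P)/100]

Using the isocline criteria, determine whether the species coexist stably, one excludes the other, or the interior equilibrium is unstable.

stable coexistence

Compare the nullcline intercepts: K1/α12 = 500/1.3 = 385 > K2 = 100; K2/α21 = 100/0.18 = 556 > K1 = 500.
Since both inequalities hold, each species can invade when rare, so the interior equilibrium is stable.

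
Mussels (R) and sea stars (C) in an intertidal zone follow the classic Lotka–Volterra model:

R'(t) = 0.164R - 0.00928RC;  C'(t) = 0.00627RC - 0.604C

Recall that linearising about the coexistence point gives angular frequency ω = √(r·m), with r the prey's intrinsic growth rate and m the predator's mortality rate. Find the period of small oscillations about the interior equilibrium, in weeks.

T ≈ 20 weeks

Here r = 0.164 and m = 0.604, so r·m = 0.0991.
ω = √0.0991 = 0.315 per week, hence T = 2π/ω ≈ 20 weeks.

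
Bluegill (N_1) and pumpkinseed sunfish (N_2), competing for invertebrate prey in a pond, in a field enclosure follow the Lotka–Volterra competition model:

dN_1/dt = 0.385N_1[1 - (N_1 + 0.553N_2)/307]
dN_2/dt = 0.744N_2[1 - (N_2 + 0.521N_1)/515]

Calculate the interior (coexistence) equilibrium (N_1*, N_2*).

Setting both brackets to zero gives the nullclines N_1 + 0.553N_2 = 307 and 0.521N_1 + N_2 = 515.
Substituting N_2 = 515 - 0.521N_1 into the first: N_1(1 - 0.553·0.521) = 307 - 0.553·515.
So N_1* = 22.2/0.712 = 31.2, and then N_2* = 515 - 0.521·31.2 = 499.

N_1* ≈ 31.2, N_2* ≈ 499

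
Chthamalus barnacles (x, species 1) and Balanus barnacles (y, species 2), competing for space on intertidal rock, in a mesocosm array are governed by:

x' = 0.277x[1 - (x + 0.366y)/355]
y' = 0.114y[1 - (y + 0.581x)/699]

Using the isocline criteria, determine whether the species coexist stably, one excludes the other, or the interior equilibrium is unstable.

stable coexistence

Compare the nullcline intercepts: K1/α12 = 355/0.366 = 970 > K2 = 699; K2/α21 = 699/0.581 = 1200 > K1 = 355.
Since both inequalities hold, each species can invade when rare, so the interior equilibrium is stable.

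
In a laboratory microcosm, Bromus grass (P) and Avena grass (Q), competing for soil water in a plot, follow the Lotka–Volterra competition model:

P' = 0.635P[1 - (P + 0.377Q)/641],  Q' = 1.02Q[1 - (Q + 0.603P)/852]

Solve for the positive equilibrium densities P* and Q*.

Setting both brackets to zero gives the nullclines P + 0.377Q = 641 and 0.603P + Q = 852.
Substituting Q = 852 - 0.603P into the first: P(1 - 0.377·0.603) = 641 - 0.377·852.
So P* = 320/0.773 = 414, and then Q* = 852 - 0.603·414 = 602.

P* ≈ 414, Q* ≈ 602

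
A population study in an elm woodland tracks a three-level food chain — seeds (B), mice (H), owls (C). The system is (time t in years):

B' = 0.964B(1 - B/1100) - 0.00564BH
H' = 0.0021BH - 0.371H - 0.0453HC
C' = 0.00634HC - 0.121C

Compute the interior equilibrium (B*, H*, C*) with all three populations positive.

B* ≈ 977, H* ≈ 19.1, C* ≈ 37.1

From dC/dt = 0: 0.00634H* = 0.121, so H* = 19.1.
From dB/dt = 0: 0.964(1 - B*/1100) = 0.00564·19.1, giving B* = 1100·(1 - 0.112) = 977.
From dH/dt = 0: 0.0021·977 - 0.371 = 0.0453C*, so C* = 1.68/0.0453 = 37.1.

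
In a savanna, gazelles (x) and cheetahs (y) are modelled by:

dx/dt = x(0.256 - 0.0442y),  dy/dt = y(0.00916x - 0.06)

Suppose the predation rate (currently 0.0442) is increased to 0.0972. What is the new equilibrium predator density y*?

At the interior fixed point, setting dx/dt = 0 with x > 0 fixes y* = (prey growth rate)/(xy coefficient) — independent of the other coefficients.
With the change, y* = 0.256/0.0972 = 2.63; it falls from 5.79.

y* ≈ 2.63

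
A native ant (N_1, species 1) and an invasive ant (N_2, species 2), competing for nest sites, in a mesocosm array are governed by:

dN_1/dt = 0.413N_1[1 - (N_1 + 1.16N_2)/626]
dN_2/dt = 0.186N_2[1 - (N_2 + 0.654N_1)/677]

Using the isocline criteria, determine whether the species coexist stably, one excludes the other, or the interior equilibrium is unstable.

species 2 excludes species 1

Compare the nullcline intercepts: K1/α12 = 626/1.16 = 540 < K2 = 677; K2/α21 = 677/0.654 = 1040 > K1 = 626.
Since the inequalities point opposite ways, species 2 can invade but species 1 cannot.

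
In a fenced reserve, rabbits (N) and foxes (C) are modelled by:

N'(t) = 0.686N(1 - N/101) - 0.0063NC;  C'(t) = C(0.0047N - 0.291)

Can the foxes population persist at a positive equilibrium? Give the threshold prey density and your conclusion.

The predator equation gives dC/dt > 0 only when N > 0.291/0.0047 = 61.9.
Without the predator, N → K = 101. Since 101 > 61.9, the predator can invade and persist.

Threshold N = 61.9; K > 61.9, so yes, the predator persists.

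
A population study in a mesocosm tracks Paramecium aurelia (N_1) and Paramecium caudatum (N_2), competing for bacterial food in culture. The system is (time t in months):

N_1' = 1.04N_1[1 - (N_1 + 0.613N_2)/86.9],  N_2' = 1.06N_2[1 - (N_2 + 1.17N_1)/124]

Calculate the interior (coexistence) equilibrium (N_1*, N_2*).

Setting both brackets to zero gives the nullclines N_1 + 0.613N_2 = 86.9 and 1.17N_1 + N_2 = 124.
Substituting N_2 = 124 - 1.17N_1 into the first: N_1(1 - 0.613·1.17) = 86.9 - 0.613·124.
So N_1* = 10.9/0.283 = 38.5, and then N_2* = 124 - 1.17·38.5 = 79.

N_1* ≈ 38.5, N_2* ≈ 79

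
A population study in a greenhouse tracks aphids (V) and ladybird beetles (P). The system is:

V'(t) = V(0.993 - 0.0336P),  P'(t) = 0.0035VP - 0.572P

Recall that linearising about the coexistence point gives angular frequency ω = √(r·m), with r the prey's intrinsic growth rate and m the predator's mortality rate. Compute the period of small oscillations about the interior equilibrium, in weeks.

Here r = 0.993 and m = 0.572, so r·m = 0.568.
ω = √0.568 = 0.754 per week, hence T = 2π/ω ≈ 8.34 weeks.

T ≈ 8.34 weeks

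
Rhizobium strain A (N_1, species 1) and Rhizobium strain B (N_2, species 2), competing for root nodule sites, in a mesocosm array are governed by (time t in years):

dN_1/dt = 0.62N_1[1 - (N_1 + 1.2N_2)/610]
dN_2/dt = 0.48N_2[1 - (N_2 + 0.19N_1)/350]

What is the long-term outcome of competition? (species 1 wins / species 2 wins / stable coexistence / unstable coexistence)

stable coexistence

Compare the nullcline intercepts: K1/α12 = 610/1.2 = 508 > K2 = 350; K2/α21 = 350/0.19 = 1840 > K1 = 610.
Since both inequalities hold, each species can invade when rare, so the interior equilibrium is stable.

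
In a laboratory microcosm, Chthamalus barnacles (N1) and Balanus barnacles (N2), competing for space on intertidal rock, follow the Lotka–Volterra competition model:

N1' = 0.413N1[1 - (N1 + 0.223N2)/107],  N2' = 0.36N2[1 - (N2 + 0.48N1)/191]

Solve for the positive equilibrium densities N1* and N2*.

N1* ≈ 72.1, N2* ≈ 156

Setting both brackets to zero gives the nullclines N1 + 0.223N2 = 107 and 0.48N1 + N2 = 191.
Substituting N2 = 191 - 0.48N1 into the first: N1(1 - 0.223·0.48) = 107 - 0.223·191.
So N1* = 64.4/0.893 = 72.1, and then N2* = 191 - 0.48·72.1 = 156.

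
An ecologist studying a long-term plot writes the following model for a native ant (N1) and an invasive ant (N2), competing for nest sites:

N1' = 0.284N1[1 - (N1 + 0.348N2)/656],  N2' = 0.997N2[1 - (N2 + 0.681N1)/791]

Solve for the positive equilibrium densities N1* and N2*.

Setting both brackets to zero gives the nullclines N1 + 0.348N2 = 656 and 0.681N1 + N2 = 791.
Substituting N2 = 791 - 0.681N1 into the first: N1(1 - 0.348·0.681) = 656 - 0.348·791.
So N1* = 381/0.763 = 499, and then N2* = 791 - 0.681·499 = 451.

N1* ≈ 499, N2* ≈ 451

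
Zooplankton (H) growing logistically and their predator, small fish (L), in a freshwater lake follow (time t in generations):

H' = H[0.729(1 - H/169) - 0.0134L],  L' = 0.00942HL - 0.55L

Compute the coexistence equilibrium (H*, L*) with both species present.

H* ≈ 58.4, L* ≈ 35.6

From dL/dt = 0 with L > 0: 0.00942H* = 0.55, so H* = 58.4.
Substitute into dH/dt = 0: 0.729(1 - 58.4/169) = 0.0134L*.
The bracket is 0.655, giving L* = 0.477/0.0134 = 35.6.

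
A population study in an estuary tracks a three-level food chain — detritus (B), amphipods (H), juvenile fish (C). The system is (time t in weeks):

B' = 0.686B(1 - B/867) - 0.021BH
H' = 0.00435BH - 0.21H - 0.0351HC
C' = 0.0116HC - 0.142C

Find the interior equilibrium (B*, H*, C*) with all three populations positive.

From dC/dt = 0: 0.0116H* = 0.142, so H* = 12.2.
From dB/dt = 0: 0.686(1 - B*/867) = 0.021·12.2, giving B* = 867·(1 - 0.375) = 542.
From dH/dt = 0: 0.00435·542 - 0.21 = 0.0351C*, so C* = 2.15/0.0351 = 61.2.

B* ≈ 542, H* ≈ 12.2, C* ≈ 61.2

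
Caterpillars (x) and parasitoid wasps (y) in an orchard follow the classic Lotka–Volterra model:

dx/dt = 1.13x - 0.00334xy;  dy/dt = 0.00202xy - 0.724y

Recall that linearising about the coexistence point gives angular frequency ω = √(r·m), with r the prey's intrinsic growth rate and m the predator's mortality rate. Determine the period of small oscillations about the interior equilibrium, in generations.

T ≈ 6.95 generations

Here r = 1.13 and m = 0.724, so r·m = 0.818.
ω = √0.818 = 0.904 per generation, hence T = 2π/ω ≈ 6.95 generations.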